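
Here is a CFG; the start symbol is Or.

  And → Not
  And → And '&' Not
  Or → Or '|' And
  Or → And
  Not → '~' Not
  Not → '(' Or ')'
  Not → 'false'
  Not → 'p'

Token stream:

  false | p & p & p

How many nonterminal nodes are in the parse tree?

10

[Or [Or [And [Not false]]] | [And [And [And [Not p]] & [Not p]] & [Not p]]]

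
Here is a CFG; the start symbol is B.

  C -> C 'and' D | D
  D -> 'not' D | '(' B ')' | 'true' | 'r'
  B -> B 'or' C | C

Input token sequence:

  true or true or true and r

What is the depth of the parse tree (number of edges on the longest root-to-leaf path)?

[B [B [B [C [D true]]] or [C [D true]]] or [C [C [D true]] and [D r]]]

5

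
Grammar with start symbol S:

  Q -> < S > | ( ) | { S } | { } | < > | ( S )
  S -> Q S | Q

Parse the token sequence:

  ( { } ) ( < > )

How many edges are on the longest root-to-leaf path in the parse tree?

[S [Q ( [S [Q { }]] )] [S [Q ( [S [Q < >]] )]]]

5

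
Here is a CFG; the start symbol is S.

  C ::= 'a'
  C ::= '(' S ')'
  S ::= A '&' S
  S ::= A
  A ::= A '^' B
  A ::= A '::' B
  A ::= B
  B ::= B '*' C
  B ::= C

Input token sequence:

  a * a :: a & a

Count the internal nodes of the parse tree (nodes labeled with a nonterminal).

13

[S [A [A [B [B [C a]] * [C a]]] :: [B [C a]]] & [S [A [B [C a]]]]]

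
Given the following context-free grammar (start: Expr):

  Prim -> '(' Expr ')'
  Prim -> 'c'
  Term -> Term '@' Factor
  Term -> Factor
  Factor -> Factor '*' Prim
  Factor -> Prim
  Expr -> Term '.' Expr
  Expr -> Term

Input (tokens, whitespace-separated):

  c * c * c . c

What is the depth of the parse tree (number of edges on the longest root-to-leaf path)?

[Expr [Term [Factor [Factor [Factor [Prim c]] * [Prim c]] * [Prim c]]] . [Expr [Term [Factor [Prim c]]]]]

6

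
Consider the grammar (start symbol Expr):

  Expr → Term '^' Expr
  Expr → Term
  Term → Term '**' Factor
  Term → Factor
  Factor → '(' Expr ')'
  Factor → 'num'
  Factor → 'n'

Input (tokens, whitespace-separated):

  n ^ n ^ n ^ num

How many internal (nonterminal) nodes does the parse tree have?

[Expr [Term [Factor n]] ^ [Expr [Term [Factor n]] ^ [Expr [Term [Factor n]] ^ [Expr [Term [Factor num]]]]]]

12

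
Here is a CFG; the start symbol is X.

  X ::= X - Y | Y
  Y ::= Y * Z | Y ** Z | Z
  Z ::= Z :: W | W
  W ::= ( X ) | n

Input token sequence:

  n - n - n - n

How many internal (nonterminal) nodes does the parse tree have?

16

[X [X [X [X [Y [Z [W n]]]] - [Y [Z [W n]]]] - [Y [Z [W n]]]] - [Y [Z [W n]]]]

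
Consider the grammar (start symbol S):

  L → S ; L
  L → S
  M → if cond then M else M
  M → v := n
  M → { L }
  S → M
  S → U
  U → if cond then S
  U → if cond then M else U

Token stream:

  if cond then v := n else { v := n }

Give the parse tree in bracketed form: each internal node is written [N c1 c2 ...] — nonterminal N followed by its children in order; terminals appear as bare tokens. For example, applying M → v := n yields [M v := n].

S
M
if cond then M else M
if cond then v := n else M
if cond then v := n else { L }
if cond then v := n else { S }
if cond then v := n else { M }
if cond then v := n else { v := n }

[S [M if cond then [M v := n] else [M { [L [S [M v := n]]] }]]]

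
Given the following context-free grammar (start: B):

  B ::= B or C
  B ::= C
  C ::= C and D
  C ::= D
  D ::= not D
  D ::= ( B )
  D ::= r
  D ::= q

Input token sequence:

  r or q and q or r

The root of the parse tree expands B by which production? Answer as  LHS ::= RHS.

B ::= B or C

[B [B [B [C [D r]]] or [C [C [D q]] and [D q]]] or [C [D r]]]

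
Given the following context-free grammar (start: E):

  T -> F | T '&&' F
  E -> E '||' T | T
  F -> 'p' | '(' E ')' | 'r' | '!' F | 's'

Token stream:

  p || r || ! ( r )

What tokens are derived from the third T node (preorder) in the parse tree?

! ( r )

[E [E [E [T [F p]]] || [T [F r]]] || [T [F ! [F ( [E [T [F r]]] )]]]]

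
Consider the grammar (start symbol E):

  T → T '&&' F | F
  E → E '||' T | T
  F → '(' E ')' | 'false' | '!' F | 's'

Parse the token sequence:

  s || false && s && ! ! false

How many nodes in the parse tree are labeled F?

[E [E [T [F s]]] || [T [T [T [F false]] && [F s]] && [F ! [F ! [F false]]]]]

6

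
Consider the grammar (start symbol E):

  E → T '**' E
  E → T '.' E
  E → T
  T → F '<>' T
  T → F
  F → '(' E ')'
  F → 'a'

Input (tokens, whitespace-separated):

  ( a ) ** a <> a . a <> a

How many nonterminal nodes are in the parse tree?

16

[E [T [F ( [E [T [F a]]] )]] ** [E [T [F a] <> [T [F a]]] . [E [T [F a] <> [T [F a]]]]]]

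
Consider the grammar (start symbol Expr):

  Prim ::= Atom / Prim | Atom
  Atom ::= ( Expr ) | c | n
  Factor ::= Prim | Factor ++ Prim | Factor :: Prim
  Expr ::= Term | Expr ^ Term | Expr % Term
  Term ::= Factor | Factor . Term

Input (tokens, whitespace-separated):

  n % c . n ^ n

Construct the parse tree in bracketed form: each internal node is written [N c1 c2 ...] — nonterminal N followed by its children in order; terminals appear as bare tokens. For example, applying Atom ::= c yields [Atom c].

[Expr [Expr [Expr [Term [Factor [Prim [Atom n]]]]] % [Term [Factor [Prim [Atom c]]] . [Term [Factor [Prim [Atom n]]]]]] ^ [Term [Factor [Prim [Atom n]]]]]

Expr
Expr ^ Term
Expr % Term ^ Term
Term % Term ^ Term
Factor % Term ^ Term
Prim % Term ^ Term
Atom % Term ^ Term
n % Term ^ Term
n % Factor . Term ^ Term
n % Prim . Term ^ Term
n % Atom . Term ^ Term
n % c . Term ^ Term
n % c . Factor ^ Term
n % c . Prim ^ Term
n % c . Atom ^ Term
n % c . n ^ Term
n % c . n ^ Factor
n % c . n ^ Prim
n % c . n ^ Atom
n % c . n ^ n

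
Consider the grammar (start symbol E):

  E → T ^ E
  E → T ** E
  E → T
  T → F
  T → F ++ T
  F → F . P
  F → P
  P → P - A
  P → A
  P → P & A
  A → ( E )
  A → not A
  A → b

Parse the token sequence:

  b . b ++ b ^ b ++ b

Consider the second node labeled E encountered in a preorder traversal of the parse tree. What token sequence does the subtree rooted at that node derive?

b ++ b

[E [T [F [F [P [A b]]] . [P [A b]]] ++ [T [F [P [A b]]]]] ^ [E [T [F [P [A b]]] ++ [T [F [P [A b]]]]]]]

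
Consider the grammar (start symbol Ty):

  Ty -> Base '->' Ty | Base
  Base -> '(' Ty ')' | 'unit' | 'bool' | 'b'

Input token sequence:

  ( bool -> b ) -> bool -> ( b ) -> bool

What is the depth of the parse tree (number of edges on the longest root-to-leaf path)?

[Ty [Base ( [Ty [Base bool] -> [Ty [Base b]]] )] -> [Ty [Base bool] -> [Ty [Base ( [Ty [Base b]] )] -> [Ty [Base bool]]]]]

6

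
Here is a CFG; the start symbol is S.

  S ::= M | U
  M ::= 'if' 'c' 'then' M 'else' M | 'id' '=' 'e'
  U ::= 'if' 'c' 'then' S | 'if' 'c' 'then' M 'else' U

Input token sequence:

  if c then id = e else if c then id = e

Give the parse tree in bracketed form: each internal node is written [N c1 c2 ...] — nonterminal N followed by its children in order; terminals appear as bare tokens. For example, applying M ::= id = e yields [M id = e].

S
U
if c then M else U
if c then id = e else U
if c then id = e else if c then S
if c then id = e else if c then M
if c then id = e else if c then id = e

[S [U if c then [M id = e] else [U if c then [S [M id = e]]]]]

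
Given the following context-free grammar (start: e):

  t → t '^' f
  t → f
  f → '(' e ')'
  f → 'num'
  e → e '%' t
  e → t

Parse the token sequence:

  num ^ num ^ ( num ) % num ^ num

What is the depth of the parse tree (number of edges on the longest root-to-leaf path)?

[e [e [t [t [t [f num]] ^ [f num]] ^ [f ( [e [t [f num]]] )]]] % [t [t [f num]] ^ [f num]]]

7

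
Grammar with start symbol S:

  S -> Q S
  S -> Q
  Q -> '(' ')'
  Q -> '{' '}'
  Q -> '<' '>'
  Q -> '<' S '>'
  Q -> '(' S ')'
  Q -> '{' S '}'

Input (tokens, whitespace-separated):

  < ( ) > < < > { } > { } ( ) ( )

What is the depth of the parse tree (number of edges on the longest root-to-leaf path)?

[S [Q < [S [Q ( )]] >] [S [Q < [S [Q < >] [S [Q { }]]] >] [S [Q { }] [S [Q ( )] [S [Q ( )]]]]]]

6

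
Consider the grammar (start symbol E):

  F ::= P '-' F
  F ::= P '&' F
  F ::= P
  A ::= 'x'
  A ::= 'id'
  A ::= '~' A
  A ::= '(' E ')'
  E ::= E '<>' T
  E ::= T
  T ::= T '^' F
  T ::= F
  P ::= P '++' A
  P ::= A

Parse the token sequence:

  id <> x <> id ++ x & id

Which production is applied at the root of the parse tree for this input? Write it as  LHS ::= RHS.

[E [E [E [T [F [P [A id]]]]] <> [T [F [P [A x]]]]] <> [T [F [P [P [A id]] ++ [A x]] & [F [P [A id]]]]]]

E ::= E '<>' T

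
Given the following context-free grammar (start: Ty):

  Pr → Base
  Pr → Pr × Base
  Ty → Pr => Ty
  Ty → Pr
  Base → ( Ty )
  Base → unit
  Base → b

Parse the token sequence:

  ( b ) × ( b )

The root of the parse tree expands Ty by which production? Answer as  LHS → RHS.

Ty → Pr

[Ty [Pr [Pr [Base ( [Ty [Pr [Base b]]] )]] × [Base ( [Ty [Pr [Base b]]] )]]]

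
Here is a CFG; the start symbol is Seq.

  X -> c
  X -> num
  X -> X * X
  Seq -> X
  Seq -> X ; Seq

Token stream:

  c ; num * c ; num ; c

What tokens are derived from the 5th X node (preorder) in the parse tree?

[Seq [X c] ; [Seq [X [X num] * [X c]] ; [Seq [X num] ; [Seq [X c]]]]]

num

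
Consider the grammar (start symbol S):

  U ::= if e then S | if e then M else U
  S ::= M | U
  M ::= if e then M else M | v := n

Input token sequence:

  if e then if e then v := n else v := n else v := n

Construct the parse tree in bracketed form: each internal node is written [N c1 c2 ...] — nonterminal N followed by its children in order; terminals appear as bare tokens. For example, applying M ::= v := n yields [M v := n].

S
M
if e then M else M
if e then if e then M else M else M
if e then if e then v := n else M else M
if e then if e then v := n else v := n else M
if e then if e then v := n else v := n else v := n

[S [M if e then [M if e then [M v := n] else [M v := n]] else [M v := n]]]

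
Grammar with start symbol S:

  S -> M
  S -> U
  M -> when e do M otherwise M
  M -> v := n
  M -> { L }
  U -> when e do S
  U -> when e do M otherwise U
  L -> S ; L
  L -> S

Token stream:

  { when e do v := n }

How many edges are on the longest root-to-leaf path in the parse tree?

7

[S [M { [L [S [U when e do [S [M v := n]]]]] }]]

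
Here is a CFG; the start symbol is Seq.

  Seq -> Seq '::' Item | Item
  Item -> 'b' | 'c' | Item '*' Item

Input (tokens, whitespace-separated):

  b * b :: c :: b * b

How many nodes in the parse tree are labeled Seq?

[Seq [Seq [Seq [Item [Item b] * [Item b]]] :: [Item c]] :: [Item [Item b] * [Item b]]]

3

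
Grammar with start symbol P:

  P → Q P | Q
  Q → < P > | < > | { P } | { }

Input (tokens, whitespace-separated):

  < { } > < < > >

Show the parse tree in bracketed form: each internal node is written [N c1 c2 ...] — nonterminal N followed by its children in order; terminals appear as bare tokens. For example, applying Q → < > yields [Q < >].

P
Q P
< P > P
< Q > P
< { } > P
< { } > Q
< { } > < P >
< { } > < Q >
< { } > < < > >

[P [Q < [P [Q { }]] >] [P [Q < [P [Q < >]] >]]]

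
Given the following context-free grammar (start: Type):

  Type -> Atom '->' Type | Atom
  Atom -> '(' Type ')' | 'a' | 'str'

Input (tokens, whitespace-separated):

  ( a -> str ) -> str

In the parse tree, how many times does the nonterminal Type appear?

4

[Type [Atom ( [Type [Atom a] -> [Type [Atom str]]] )] -> [Type [Atom str]]]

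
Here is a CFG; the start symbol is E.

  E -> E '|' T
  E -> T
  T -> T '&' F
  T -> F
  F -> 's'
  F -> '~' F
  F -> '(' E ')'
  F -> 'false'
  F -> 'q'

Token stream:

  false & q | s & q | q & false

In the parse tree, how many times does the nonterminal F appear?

6

[E [E [E [T [T [F false]] & [F q]]] | [T [T [F s]] & [F q]]] | [T [T [F q]] & [F false]]]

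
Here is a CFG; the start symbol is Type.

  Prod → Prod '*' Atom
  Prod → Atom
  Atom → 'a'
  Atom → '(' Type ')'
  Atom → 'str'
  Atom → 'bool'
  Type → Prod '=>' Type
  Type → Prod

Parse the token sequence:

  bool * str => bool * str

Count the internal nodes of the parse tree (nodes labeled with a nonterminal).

[Type [Prod [Prod [Atom bool]] * [Atom str]] => [Type [Prod [Prod [Atom bool]] * [Atom str]]]]

10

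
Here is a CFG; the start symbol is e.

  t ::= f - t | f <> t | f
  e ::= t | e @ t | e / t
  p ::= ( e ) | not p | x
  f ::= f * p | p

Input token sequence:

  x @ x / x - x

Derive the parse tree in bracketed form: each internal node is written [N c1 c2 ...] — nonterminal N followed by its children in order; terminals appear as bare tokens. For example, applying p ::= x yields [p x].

e
e / t
e @ t / t
t @ t / t
f @ t / t
p @ t / t
x @ t / t
x @ f / t
x @ p / t
x @ x / t
x @ x / f - t
x @ x / p - t
x @ x / x - t
x @ x / x - f
x @ x / x - p
x @ x / x - x

[e [e [e [t [f [p x]]]] @ [t [f [p x]]]] / [t [f [p x]] - [t [f [p x]]]]]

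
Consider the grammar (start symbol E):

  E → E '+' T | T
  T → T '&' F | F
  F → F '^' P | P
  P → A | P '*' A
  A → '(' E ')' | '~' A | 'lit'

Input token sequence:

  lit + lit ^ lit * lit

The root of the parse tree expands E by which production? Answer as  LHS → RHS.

[E [E [T [F [P [A lit]]]]] + [T [F [F [P [A lit]]] ^ [P [P [A lit]] * [A lit]]]]]

E → E '+' T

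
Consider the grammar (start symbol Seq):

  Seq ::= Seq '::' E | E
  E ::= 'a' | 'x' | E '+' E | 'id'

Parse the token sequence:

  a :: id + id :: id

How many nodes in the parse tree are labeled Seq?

3

[Seq [Seq [Seq [E a]] :: [E [E id] + [E id]]] :: [E id]]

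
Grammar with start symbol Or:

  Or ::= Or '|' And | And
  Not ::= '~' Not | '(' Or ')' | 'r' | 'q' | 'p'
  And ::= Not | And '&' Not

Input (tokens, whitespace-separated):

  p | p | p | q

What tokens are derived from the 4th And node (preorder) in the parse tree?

q

[Or [Or [Or [Or [And [Not p]]] | [And [Not p]]] | [And [Not p]]] | [And [Not q]]]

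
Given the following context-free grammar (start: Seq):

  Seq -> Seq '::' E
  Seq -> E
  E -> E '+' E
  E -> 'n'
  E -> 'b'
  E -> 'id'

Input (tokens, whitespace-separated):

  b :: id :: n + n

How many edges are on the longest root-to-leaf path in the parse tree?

4

[Seq [Seq [Seq [E b]] :: [E id]] :: [E [E n] + [E n]]]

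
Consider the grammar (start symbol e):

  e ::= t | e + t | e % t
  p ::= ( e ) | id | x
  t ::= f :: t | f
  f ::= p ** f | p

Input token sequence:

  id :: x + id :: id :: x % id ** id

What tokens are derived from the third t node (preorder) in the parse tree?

[e [e [e [t [f [p id]] :: [t [f [p x]]]]] + [t [f [p id]] :: [t [f [p id]] :: [t [f [p x]]]]]] % [t [f [p id] ** [f [p id]]]]]

id :: id :: x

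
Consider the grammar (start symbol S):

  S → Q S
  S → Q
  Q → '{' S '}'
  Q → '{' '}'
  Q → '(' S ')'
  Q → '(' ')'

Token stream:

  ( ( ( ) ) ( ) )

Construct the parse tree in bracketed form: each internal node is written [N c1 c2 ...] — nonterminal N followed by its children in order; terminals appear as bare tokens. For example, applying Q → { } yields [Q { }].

S
Q
( S )
( Q S )
( ( S ) S )
( ( Q ) S )
( ( ( ) ) S )
( ( ( ) ) Q )
( ( ( ) ) ( ) )

[S [Q ( [S [Q ( [S [Q ( )]] )] [S [Q ( )]]] )]]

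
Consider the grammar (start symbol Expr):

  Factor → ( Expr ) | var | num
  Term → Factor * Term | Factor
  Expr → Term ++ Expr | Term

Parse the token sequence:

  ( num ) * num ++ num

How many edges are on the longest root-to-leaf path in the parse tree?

6

[Expr [Term [Factor ( [Expr [Term [Factor num]]] )] * [Term [Factor num]]] ++ [Expr [Term [Factor num]]]]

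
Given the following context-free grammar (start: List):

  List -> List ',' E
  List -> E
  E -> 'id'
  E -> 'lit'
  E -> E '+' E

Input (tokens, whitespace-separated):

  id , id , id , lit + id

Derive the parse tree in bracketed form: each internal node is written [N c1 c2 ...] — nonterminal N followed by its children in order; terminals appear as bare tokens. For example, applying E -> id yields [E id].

List
List , E
List , E , E
List , E , E , E
E , E , E , E
id , E , E , E
id , id , E , E
id , id , id , E
id , id , id , E + E
id , id , id , lit + E
id , id , id , lit + id

[List [List [List [List [E id]] , [E id]] , [E id]] , [E [E lit] + [E id]]]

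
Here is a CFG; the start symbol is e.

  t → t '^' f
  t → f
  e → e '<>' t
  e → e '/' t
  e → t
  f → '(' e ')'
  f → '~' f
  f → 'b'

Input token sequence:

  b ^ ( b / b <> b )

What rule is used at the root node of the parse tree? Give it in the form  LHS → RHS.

e → t

[e [t [t [f b]] ^ [f ( [e [e [e [t [f b]]] / [t [f b]]] <> [t [f b]]] )]]]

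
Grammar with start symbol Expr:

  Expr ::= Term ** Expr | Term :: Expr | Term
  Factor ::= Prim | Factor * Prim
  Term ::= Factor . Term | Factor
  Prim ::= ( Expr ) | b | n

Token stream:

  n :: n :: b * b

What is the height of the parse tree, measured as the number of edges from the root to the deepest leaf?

7

[Expr [Term [Factor [Prim n]]] :: [Expr [Term [Factor [Prim n]]] :: [Expr [Term [Factor [Factor [Prim b]] * [Prim b]]]]]]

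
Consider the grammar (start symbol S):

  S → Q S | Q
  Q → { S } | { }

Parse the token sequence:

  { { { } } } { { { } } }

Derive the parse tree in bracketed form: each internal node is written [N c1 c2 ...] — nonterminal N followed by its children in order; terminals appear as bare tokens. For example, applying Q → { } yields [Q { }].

S
Q S
{ S } S
{ Q } S
{ { S } } S
{ { Q } } S
{ { { } } } S
{ { { } } } Q
{ { { } } } { S }
{ { { } } } { Q }
{ { { } } } { { S } }
{ { { } } } { { Q } }
{ { { } } } { { { } } }

[S [Q { [S [Q { [S [Q { }]] }]] }] [S [Q { [S [Q { [S [Q { }]] }]] }]]]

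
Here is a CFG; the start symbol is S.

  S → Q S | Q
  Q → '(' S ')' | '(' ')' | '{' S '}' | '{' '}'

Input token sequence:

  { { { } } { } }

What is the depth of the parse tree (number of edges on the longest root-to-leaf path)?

[S [Q { [S [Q { [S [Q { }]] }] [S [Q { }]]] }]]

6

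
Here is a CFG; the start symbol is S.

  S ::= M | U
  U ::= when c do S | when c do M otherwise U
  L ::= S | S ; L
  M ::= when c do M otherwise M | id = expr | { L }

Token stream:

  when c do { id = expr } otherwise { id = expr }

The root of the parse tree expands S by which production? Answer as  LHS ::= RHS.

S ::= M

[S [M when c do [M { [L [S [M id = expr]]] }] otherwise [M { [L [S [M id = expr]]] }]]]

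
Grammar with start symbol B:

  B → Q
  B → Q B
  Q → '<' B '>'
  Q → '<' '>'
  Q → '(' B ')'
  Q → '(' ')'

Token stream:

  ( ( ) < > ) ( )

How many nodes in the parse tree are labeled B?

[B [Q ( [B [Q ( )] [B [Q < >]]] )] [B [Q ( )]]]

4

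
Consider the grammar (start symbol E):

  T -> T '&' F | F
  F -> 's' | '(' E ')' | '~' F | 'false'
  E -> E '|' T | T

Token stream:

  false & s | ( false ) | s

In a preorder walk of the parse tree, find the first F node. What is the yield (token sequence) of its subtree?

false

[E [E [E [T [T [F false]] & [F s]]] | [T [F ( [E [T [F false]]] )]]] | [T [F s]]]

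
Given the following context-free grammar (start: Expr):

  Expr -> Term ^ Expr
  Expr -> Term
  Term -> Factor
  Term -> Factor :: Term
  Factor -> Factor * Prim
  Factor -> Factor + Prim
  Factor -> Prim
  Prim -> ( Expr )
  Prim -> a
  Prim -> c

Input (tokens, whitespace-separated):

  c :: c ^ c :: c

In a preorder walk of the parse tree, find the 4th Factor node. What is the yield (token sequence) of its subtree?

c

[Expr [Term [Factor [Prim c]] :: [Term [Factor [Prim c]]]] ^ [Expr [Term [Factor [Prim c]] :: [Term [Factor [Prim c]]]]]]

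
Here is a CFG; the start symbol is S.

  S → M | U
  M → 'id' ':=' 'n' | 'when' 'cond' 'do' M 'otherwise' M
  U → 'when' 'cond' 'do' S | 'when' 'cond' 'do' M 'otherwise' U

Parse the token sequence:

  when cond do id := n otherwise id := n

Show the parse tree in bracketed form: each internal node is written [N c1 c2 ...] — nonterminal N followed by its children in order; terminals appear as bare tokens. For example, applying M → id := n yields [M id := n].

[S [M when cond do [M id := n] otherwise [M id := n]]]

S
M
when cond do M otherwise M
when cond do id := n otherwise M
when cond do id := n otherwise id := n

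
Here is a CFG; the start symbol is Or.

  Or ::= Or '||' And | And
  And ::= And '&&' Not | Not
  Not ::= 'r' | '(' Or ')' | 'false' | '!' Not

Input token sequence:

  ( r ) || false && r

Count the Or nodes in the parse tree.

[Or [Or [And [Not ( [Or [And [Not r]]] )]]] || [And [And [Not false]] && [Not r]]]

3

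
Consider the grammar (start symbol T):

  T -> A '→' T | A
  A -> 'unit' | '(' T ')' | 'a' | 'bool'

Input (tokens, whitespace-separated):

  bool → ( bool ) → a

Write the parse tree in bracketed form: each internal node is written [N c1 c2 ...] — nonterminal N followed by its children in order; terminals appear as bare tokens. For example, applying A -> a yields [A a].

[T [A bool] → [T [A ( [T [A bool]] )] → [T [A a]]]]

T
A → T
bool → T
bool → A → T
bool → ( T ) → T
bool → ( A ) → T
bool → ( bool ) → T
bool → ( bool ) → A
bool → ( bool ) → a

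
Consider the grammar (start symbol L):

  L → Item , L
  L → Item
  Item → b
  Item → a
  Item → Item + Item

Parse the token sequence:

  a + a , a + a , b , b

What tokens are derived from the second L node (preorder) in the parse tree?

[L [Item [Item a] + [Item a]] , [L [Item [Item a] + [Item a]] , [L [Item b] , [L [Item b]]]]]

a + a , b , b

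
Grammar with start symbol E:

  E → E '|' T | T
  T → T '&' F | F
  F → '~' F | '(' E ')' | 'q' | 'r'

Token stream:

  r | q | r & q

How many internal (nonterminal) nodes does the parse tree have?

11

[E [E [E [T [F r]]] | [T [F q]]] | [T [T [F r]] & [F q]]]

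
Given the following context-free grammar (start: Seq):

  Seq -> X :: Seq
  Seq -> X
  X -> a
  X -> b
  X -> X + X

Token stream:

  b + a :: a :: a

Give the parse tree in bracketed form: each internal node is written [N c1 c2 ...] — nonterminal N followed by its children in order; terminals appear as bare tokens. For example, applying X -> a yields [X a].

[Seq [X [X b] + [X a]] :: [Seq [X a] :: [Seq [X a]]]]

Seq
X :: Seq
X + X :: Seq
b + X :: Seq
b + a :: Seq
b + a :: X :: Seq
b + a :: a :: Seq
b + a :: a :: X
b + a :: a :: a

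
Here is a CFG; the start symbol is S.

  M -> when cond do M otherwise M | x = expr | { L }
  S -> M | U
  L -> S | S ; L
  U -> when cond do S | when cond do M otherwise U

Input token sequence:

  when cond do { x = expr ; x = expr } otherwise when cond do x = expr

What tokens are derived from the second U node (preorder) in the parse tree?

when cond do x = expr

[S [U when cond do [M { [L [S [M x = expr]] ; [L [S [M x = expr]]]] }] otherwise [U when cond do [S [M x = expr]]]]]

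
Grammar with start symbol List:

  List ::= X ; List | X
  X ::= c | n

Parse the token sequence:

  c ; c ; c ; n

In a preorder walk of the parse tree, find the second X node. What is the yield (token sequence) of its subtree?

[List [X c] ; [List [X c] ; [List [X c] ; [List [X n]]]]]

c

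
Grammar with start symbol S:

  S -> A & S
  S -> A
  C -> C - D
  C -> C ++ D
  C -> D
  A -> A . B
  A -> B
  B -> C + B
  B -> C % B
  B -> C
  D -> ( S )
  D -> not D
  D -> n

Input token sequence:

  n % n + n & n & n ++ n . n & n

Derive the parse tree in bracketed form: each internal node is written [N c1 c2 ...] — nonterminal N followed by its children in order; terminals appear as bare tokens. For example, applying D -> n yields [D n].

[S [A [B [C [D n]] % [B [C [D n]] + [B [C [D n]]]]]] & [S [A [B [C [D n]]]] & [S [A [A [B [C [C [D n]] ++ [D n]]]] . [B [C [D n]]]] & [S [A [B [C [D n]]]]]]]]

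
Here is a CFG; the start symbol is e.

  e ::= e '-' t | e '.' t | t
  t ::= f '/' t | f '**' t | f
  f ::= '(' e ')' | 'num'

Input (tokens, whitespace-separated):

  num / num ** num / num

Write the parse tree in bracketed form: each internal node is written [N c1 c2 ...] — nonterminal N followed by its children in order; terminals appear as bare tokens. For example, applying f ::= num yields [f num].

[e [t [f num] / [t [f num] ** [t [f num] / [t [f num]]]]]]

e
t
f / t
num / t
num / f ** t
num / num ** t
num / num ** f / t
num / num ** num / t
num / num ** num / f
num / num ** num / num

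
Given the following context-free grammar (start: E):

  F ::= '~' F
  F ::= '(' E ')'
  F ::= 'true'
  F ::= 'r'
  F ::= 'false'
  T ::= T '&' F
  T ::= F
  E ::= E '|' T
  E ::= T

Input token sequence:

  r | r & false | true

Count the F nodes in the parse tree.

4

[E [E [E [T [F r]]] | [T [T [F r]] & [F false]]] | [T [F true]]]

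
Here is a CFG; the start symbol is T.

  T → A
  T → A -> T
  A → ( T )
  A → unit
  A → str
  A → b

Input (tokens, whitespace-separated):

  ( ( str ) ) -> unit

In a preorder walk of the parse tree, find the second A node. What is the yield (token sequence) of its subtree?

( str )

[T [A ( [T [A ( [T [A str]] )]] )] -> [T [A unit]]]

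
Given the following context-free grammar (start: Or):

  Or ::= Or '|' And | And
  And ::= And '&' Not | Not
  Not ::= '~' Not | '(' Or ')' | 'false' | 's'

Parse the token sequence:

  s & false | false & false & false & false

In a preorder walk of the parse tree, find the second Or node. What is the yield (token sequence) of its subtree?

s & false

[Or [Or [And [And [Not s]] & [Not false]]] | [And [And [And [And [Not false]] & [Not false]] & [Not false]] & [Not false]]]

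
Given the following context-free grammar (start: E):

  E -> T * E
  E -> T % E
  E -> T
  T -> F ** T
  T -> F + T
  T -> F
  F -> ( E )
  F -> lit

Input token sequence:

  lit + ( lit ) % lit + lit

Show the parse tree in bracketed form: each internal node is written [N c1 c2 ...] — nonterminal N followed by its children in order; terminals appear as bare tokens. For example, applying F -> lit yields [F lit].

[E [T [F lit] + [T [F ( [E [T [F lit]]] )]]] % [E [T [F lit] + [T [F lit]]]]]

E
T % E
F + T % E
lit + T % E
lit + F % E
lit + ( E ) % E
lit + ( T ) % E
lit + ( F ) % E
lit + ( lit ) % E
lit + ( lit ) % T
lit + ( lit ) % F + T
lit + ( lit ) % lit + T
lit + ( lit ) % lit + F
lit + ( lit ) % lit + lit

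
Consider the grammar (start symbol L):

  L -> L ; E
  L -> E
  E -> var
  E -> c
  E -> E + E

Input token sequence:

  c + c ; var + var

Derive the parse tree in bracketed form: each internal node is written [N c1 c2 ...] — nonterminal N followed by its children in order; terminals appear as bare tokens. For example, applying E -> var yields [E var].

L
L ; E
E ; E
E + E ; E
c + E ; E
c + c ; E
c + c ; E + E
c + c ; var + E
c + c ; var + var

[L [L [E [E c] + [E c]]] ; [E [E var] + [E var]]]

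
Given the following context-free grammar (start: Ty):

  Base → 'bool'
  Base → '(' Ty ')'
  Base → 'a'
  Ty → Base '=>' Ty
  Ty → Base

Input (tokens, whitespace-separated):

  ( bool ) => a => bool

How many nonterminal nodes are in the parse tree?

[Ty [Base ( [Ty [Base bool]] )] => [Ty [Base a] => [Ty [Base bool]]]]

8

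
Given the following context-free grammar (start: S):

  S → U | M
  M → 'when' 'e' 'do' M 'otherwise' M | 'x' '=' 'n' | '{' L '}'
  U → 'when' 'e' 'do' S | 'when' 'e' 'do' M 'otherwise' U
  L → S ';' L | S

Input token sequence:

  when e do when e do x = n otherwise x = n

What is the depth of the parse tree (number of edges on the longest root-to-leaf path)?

[S [U when e do [S [M when e do [M x = n] otherwise [M x = n]]]]]

5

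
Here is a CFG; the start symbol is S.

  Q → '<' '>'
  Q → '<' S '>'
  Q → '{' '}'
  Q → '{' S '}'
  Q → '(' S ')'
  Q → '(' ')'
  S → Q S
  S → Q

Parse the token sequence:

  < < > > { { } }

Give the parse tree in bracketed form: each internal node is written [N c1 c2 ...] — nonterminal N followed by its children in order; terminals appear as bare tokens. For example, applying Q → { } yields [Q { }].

S
Q S
< S > S
< Q > S
< < > > S
< < > > Q
< < > > { S }
< < > > { Q }
< < > > { { } }

[S [Q < [S [Q < >]] >] [S [Q { [S [Q { }]] }]]]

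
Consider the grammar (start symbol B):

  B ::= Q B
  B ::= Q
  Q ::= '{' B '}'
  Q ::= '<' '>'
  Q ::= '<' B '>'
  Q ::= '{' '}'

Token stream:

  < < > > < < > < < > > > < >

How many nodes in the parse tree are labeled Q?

[B [Q < [B [Q < >]] >] [B [Q < [B [Q < >] [B [Q < [B [Q < >]] >]]] >] [B [Q < >]]]]

7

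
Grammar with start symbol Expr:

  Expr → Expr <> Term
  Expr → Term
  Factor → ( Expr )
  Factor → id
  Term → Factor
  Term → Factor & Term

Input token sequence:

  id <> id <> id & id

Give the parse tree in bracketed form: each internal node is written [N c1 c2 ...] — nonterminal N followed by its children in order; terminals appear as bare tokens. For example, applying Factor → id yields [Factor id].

Expr
Expr <> Term
Expr <> Term <> Term
Term <> Term <> Term
Factor <> Term <> Term
id <> Term <> Term
id <> Factor <> Term
id <> id <> Term
id <> id <> Factor & Term
id <> id <> id & Term
id <> id <> id & Factor
id <> id <> id & id

[Expr [Expr [Expr [Term [Factor id]]] <> [Term [Factor id]]] <> [Term [Factor id] & [Term [Factor id]]]]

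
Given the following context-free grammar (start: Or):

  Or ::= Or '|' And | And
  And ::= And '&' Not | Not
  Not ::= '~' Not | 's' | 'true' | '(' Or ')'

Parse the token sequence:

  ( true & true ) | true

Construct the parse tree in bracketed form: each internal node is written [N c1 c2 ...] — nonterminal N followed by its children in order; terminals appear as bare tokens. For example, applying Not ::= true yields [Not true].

[Or [Or [And [Not ( [Or [And [And [Not true]] & [Not true]]] )]]] | [And [Not true]]]

Or
Or | And
And | And
Not | And
( Or ) | And
( And ) | And
( And & Not ) | And
( Not & Not ) | And
( true & Not ) | And
( true & true ) | And
( true & true ) | Not
( true & true ) | true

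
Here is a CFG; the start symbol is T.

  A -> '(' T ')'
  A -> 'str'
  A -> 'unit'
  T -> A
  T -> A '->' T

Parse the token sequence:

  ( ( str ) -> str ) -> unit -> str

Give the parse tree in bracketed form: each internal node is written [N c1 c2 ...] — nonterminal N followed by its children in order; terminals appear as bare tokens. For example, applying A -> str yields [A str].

T
A -> T
( T ) -> T
( A -> T ) -> T
( ( T ) -> T ) -> T
( ( A ) -> T ) -> T
( ( str ) -> T ) -> T
( ( str ) -> A ) -> T
( ( str ) -> str ) -> T
( ( str ) -> str ) -> A -> T
( ( str ) -> str ) -> unit -> T
( ( str ) -> str ) -> unit -> A
( ( str ) -> str ) -> unit -> str

[T [A ( [T [A ( [T [A str]] )] -> [T [A str]]] )] -> [T [A unit] -> [T [A str]]]]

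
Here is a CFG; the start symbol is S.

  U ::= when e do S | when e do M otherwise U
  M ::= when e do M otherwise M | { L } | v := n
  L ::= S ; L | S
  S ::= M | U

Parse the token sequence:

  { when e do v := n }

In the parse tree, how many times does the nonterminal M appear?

2

[S [M { [L [S [U when e do [S [M v := n]]]]] }]]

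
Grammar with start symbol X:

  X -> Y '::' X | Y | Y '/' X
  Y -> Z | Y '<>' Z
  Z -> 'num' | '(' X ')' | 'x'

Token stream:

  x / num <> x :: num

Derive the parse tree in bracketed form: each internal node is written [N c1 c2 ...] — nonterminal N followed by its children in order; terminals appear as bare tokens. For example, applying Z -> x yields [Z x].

X
Y / X
Z / X
x / X
x / Y :: X
x / Y <> Z :: X
x / Z <> Z :: X
x / num <> Z :: X
x / num <> x :: X
x / num <> x :: Y
x / num <> x :: Z
x / num <> x :: num

[X [Y [Z x]] / [X [Y [Y [Z num]] <> [Z x]] :: [X [Y [Z num]]]]]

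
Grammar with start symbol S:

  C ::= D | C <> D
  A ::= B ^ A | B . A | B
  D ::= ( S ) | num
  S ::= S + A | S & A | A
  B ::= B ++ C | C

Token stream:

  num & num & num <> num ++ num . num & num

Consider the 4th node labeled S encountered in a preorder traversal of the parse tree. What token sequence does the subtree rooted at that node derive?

[S [S [S [S [A [B [C [D num]]]]] & [A [B [C [D num]]]]] & [A [B [B [C [C [D num]] <> [D num]]] ++ [C [D num]]] . [A [B [C [D num]]]]]] & [A [B [C [D num]]]]]

num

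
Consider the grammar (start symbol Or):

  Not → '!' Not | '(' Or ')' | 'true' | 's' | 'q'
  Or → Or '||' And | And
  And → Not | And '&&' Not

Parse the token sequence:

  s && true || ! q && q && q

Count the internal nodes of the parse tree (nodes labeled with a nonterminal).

[Or [Or [And [And [Not s]] && [Not true]]] || [And [And [And [Not ! [Not q]]] && [Not q]] && [Not q]]]

13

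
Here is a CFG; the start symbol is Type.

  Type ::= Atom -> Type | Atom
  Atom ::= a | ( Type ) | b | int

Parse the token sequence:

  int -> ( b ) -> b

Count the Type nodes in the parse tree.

4

[Type [Atom int] -> [Type [Atom ( [Type [Atom b]] )] -> [Type [Atom b]]]]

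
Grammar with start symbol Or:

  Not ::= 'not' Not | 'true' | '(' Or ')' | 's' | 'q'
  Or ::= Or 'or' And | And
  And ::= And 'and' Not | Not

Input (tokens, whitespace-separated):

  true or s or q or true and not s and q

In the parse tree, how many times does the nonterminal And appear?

6

[Or [Or [Or [Or [And [Not true]]] or [And [Not s]]] or [And [Not q]]] or [And [And [And [Not true]] and [Not not [Not s]]] and [Not q]]]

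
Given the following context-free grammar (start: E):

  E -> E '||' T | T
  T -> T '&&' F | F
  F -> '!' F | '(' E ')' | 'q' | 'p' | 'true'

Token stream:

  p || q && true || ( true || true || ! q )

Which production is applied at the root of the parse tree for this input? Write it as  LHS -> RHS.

[E [E [E [T [F p]]] || [T [T [F q]] && [F true]]] || [T [F ( [E [E [E [T [F true]]] || [T [F true]]] || [T [F ! [F q]]]] )]]]

E -> E '||' T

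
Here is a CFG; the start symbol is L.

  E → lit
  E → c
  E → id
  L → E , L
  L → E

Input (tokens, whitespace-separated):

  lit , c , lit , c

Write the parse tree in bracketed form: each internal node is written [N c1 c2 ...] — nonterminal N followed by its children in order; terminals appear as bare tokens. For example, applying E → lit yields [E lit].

L
E , L
lit , L
lit , E , L
lit , c , L
lit , c , E , L
lit , c , lit , L
lit , c , lit , E
lit , c , lit , c

[L [E lit] , [L [E c] , [L [E lit] , [L [E c]]]]]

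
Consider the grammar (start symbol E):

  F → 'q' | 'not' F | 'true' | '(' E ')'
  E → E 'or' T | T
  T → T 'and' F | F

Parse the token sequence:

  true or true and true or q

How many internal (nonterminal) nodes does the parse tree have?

11

[E [E [E [T [F true]]] or [T [T [F true]] and [F true]]] or [T [F q]]]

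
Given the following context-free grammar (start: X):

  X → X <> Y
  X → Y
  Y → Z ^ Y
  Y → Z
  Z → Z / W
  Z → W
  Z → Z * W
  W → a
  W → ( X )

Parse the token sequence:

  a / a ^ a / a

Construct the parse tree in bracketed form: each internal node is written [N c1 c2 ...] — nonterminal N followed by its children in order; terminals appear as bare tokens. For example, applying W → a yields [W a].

[X [Y [Z [Z [W a]] / [W a]] ^ [Y [Z [Z [W a]] / [W a]]]]]

X
Y
Z ^ Y
Z / W ^ Y
W / W ^ Y
a / W ^ Y
a / a ^ Y
a / a ^ Z
a / a ^ Z / W
a / a ^ W / W
a / a ^ a / W
a / a ^ a / a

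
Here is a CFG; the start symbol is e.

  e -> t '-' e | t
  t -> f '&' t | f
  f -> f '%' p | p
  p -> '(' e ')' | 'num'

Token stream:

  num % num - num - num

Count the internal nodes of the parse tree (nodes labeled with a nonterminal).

[e [t [f [f [p num]] % [p num]]] - [e [t [f [p num]]] - [e [t [f [p num]]]]]]

14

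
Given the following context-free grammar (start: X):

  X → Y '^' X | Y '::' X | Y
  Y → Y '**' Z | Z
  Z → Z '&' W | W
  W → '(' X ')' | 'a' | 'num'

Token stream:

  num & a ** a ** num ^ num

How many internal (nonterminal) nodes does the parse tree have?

[X [Y [Y [Y [Z [Z [W num]] & [W a]]] ** [Z [W a]]] ** [Z [W num]]] ^ [X [Y [Z [W num]]]]]

16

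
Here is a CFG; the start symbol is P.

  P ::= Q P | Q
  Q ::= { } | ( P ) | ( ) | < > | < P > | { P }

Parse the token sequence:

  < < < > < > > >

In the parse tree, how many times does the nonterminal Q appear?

[P [Q < [P [Q < [P [Q < >] [P [Q < >]]] >]] >]]

4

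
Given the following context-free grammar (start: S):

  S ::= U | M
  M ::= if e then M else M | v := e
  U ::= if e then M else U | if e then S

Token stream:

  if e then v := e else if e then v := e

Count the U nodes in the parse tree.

2

[S [U if e then [M v := e] else [U if e then [S [M v := e]]]]]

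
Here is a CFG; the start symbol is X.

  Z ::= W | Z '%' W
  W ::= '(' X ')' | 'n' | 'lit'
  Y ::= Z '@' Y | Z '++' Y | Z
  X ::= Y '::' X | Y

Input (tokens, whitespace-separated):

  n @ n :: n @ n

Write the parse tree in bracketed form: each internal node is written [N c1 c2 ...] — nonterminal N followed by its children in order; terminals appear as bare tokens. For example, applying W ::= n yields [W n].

[X [Y [Z [W n]] @ [Y [Z [W n]]]] :: [X [Y [Z [W n]] @ [Y [Z [W n]]]]]]

X
Y :: X
Z @ Y :: X
W @ Y :: X
n @ Y :: X
n @ Z :: X
n @ W :: X
n @ n :: X
n @ n :: Y
n @ n :: Z @ Y
n @ n :: W @ Y
n @ n :: n @ Y
n @ n :: n @ Z
n @ n :: n @ W
n @ n :: n @ n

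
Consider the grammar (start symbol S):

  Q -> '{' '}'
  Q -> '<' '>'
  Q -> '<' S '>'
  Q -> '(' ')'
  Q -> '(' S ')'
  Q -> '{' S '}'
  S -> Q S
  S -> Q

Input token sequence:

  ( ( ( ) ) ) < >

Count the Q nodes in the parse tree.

4

[S [Q ( [S [Q ( [S [Q ( )]] )]] )] [S [Q < >]]]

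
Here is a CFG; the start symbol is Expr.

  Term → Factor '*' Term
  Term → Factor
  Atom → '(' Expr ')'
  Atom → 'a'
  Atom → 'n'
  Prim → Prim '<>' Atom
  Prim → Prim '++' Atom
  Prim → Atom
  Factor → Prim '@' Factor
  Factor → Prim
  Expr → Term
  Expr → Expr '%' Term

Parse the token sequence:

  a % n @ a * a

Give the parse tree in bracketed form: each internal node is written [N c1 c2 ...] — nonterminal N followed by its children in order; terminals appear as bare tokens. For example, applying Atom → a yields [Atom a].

[Expr [Expr [Term [Factor [Prim [Atom a]]]]] % [Term [Factor [Prim [Atom n]] @ [Factor [Prim [Atom a]]]] * [Term [Factor [Prim [Atom a]]]]]]

Expr
Expr % Term
Term % Term
Factor % Term
Prim % Term
Atom % Term
a % Term
a % Factor * Term
a % Prim @ Factor * Term
a % Atom @ Factor * Term
a % n @ Factor * Term
a % n @ Prim * Term
a % n @ Atom * Term
a % n @ a * Term
a % n @ a * Factor
a % n @ a * Prim
a % n @ a * Atom
a % n @ a * a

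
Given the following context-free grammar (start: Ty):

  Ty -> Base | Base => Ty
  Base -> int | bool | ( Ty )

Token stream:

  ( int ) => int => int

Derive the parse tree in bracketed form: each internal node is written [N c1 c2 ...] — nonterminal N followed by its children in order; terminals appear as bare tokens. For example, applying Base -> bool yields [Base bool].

Ty
Base => Ty
( Ty ) => Ty
( Base ) => Ty
( int ) => Ty
( int ) => Base => Ty
( int ) => int => Ty
( int ) => int => Base
( int ) => int => int

[Ty [Base ( [Ty [Base int]] )] => [Ty [Base int] => [Ty [Base int]]]]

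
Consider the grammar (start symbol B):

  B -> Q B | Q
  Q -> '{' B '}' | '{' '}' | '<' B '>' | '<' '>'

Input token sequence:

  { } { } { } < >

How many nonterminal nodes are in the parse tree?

8

[B [Q { }] [B [Q { }] [B [Q { }] [B [Q < >]]]]]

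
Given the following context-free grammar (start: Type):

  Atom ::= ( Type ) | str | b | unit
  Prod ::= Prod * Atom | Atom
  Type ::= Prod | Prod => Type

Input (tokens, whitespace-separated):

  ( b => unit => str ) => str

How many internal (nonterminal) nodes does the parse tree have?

15

[Type [Prod [Atom ( [Type [Prod [Atom b]] => [Type [Prod [Atom unit]] => [Type [Prod [Atom str]]]]] )]] => [Type [Prod [Atom str]]]]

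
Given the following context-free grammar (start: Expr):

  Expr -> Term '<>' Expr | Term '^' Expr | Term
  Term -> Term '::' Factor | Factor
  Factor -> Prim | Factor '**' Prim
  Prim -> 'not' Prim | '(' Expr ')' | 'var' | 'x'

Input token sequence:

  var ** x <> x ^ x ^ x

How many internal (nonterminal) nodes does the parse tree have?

[Expr [Term [Factor [Factor [Prim var]] ** [Prim x]]] <> [Expr [Term [Factor [Prim x]]] ^ [Expr [Term [Factor [Prim x]]] ^ [Expr [Term [Factor [Prim x]]]]]]]

18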